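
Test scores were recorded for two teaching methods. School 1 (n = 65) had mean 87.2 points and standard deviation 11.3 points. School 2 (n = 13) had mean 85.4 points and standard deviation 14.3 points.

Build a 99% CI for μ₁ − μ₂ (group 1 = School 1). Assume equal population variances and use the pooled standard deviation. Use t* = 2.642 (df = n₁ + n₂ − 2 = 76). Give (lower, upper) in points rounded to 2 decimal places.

(-7.69, 11.29)

s_p = √[((n₁−1)s₁² + (n₂−1)s₂²)/(n₁+n₂−2)] = √[(64·11.3² + 12·14.3²)/76] = 11.8244.
SE = 11.8244·√(1/65 + 1/13) = 3.5925.
With t* = 2.642, margin = 2.642 × 3.5925 = 9.4914.
x̄₁ − x̄₂ = 87.2 − 85.4 = 1.8000; interval 1.8000 ± 9.4914 = (-7.69, 11.29).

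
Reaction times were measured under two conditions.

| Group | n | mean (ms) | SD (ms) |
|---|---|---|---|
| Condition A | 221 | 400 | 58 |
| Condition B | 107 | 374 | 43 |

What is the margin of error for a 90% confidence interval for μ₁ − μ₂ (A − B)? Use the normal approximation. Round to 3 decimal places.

9.378

Per-group SEs: s₁/√n₁ = 58/√221 = 3.9015, s₂/√n₂ = 43/√107 = 4.1570.
Unpooled SE of the difference: √(15.22170225 + 17.280649) = 5.7011.
Margin of error = z* · SE = 1.645 × 5.7011 = 9.3783.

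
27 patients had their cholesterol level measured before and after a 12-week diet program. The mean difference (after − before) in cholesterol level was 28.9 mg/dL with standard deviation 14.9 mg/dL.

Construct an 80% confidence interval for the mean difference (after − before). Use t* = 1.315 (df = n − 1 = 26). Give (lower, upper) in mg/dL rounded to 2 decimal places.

Paired design: SE = s_d/√n = 14.9/√27 = 2.8675.
t* = 1.315; margin of error = 1.315 × 2.8675 = 3.7708.
28.9 ± 3.7708 → (25.13, 32.67).

(25.13, 32.67)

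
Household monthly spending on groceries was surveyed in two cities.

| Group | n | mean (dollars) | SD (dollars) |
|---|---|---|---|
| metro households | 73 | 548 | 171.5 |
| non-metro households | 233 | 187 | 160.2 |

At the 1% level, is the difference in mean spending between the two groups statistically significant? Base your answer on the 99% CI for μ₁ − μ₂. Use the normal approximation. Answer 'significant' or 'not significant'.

significant

SE₁ = s₁/√n₁ = 171.5/√73 = 20.0726; SE₂ = 160.2/√233 = 10.4951.
Independent samples, unequal variances: SE_diff = √(SE₁² + SE₂²) = √(402.90927076 + 110.14712401) = 22.6507.
z* = 2.576, so margin of error = 2.576 × 22.6507 = 58.3482.
Difference in means = 548 − 187 = 361.0000.
361.0000 ± 58.3482 → (302.6518, 419.3482).
The interval (302.6518, 419.3482) does not contain 0, so the difference is significant.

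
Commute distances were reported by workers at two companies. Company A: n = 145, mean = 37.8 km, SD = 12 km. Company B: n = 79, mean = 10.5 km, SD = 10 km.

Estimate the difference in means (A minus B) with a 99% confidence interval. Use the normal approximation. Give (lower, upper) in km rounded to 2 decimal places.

(23.43, 31.17)

SE₁ = s₁/√n₁ = 12/√145 = 0.9965; SE₂ = 10/√79 = 1.1251.
Independent samples, unequal variances: SE_diff = √(SE₁² + SE₂²) = √(0.99301225 + 1.26585001) = 1.5030.
z* = 2.576, so margin of error = 2.576 × 1.5030 = 3.8717.
Difference in means = 37.8 − 10.5 = 27.3000.
27.3000 ± 3.8717 → (23.43, 31.17).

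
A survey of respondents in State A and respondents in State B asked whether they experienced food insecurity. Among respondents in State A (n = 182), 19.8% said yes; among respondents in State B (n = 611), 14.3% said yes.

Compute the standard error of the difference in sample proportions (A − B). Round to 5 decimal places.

0.03276

The two standard errors are √(0.1980×0.8020/182) = 0.02954 and √(0.1430×0.8570/611) = 0.01416.
Because the samples are independent, SE_diff = √(0.02954² + 0.01416²) = 0.03276.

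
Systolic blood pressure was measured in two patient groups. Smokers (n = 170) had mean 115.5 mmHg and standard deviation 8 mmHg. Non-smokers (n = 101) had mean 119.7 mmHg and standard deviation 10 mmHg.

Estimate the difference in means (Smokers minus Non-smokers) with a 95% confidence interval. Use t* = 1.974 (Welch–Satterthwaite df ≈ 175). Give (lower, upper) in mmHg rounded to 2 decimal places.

(-6.51, -1.89)

Per-group SEs: s₁/√n₁ = 8/√170 = 0.6136, s₂/√n₂ = 10/√101 = 0.9950.
Unpooled SE of the difference: √(0.37650496 + 0.990025) = 1.1690.
Margin of error = t* · SE = 1.974 × 1.1690 = 2.3076.
x̄₁ − x̄₂ = 115.5 − 119.7 = -4.2000.
CI: -4.2000 ± 2.3076 = (-6.51, -1.89).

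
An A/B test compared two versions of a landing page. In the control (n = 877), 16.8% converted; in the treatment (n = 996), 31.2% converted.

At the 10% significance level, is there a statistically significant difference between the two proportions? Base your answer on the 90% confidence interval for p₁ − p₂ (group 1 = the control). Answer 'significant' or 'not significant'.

significant

Each SE is √(p̂(1−p̂)/n): √(0.1680·0.8320/877) = 0.01262 and √(0.3120·0.6880/996) = 0.01468.
SE(p̂₁ − p̂₂) = √(SE₁² + SE₂²) = √(0.0001592644 + 0.0002155024) = 0.01936, since the two samples are independent.
At 90% confidence z* = 1.645; margin = 1.645 × 0.01936 = 0.03185.
The difference is 0.1680 − 0.3120 = -0.1440, so the interval is -0.1440 ± 0.03185 = (-0.17585, -0.11215).
The interval (-0.17585, -0.11215) does not contain 0, so the difference is significant.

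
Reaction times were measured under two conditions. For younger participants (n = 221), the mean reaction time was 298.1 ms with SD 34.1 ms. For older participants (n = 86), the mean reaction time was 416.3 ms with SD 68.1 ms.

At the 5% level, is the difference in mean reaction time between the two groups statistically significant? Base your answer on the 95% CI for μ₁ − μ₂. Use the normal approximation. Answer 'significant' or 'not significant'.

Per-group SEs: s₁/√n₁ = 34.1/√221 = 2.2938, s₂/√n₂ = 68.1/√86 = 7.3434.
Unpooled SE of the difference: √(5.26151844 + 53.92552356) = 7.6933.
Margin of error = z* · SE = 1.960 × 7.6933 = 15.0789.
x̄₁ − x̄₂ = 298.1 − 416.3 = -118.2000.
CI: -118.2000 ± 15.0789 = (-133.2789, -103.1211).
The interval (-133.2789, -103.1211) does not contain 0, so the difference is significant.

significant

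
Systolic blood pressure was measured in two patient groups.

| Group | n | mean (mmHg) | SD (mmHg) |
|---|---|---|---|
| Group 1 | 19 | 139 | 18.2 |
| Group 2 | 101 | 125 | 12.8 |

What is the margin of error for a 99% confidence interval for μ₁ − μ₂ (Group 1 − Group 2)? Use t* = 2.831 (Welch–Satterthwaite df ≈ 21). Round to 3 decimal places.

SE₁ = s₁/√n₁ = 18.2/√19 = 4.1754; SE₂ = 12.8/√101 = 1.2736.
Independent samples, unequal variances: SE_diff = √(SE₁² + SE₂²) = √(17.43396516 + 1.62205696) = 4.3653.
t* = 2.831, so margin of error = 2.831 × 4.3653 = 12.3582.

12.358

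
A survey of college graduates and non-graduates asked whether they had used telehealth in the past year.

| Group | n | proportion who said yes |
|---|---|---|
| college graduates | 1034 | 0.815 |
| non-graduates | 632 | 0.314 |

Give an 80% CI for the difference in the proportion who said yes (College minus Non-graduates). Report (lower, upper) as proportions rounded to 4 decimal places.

SE₁ = √(p̂₁(1−p̂₁)/n₁) = √(0.8150·0.1850/1034) = 0.01208; SE₂ = √(0.3140·0.6860/632) = 0.01846.
Independent samples: SE of the difference = √(SE₁² + SE₂²) = √(0.0001459264 + 0.0003407716) = 0.02206.
z* for 80% confidence is 1.282, so the margin of error is 1.282 × 0.02206 = 0.02828.
Point estimate p̂₁ − p̂₂ = 0.8150 − 0.3140 = 0.5010.
0.5010 ± 0.02828 → (0.4727, 0.5293).

(0.4727, 0.5293)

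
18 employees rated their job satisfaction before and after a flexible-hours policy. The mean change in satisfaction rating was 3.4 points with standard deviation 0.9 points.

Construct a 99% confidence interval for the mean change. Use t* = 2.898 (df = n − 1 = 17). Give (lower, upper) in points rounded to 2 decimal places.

This is a matched-pairs design, so SE = s_d/√n = 0.9/√18 = 0.2121.
Margin = 2.898 × 0.2121 = 0.6147; the interval is 3.4 ± 0.6147 = (2.79, 4.01).

(2.79, 4.01)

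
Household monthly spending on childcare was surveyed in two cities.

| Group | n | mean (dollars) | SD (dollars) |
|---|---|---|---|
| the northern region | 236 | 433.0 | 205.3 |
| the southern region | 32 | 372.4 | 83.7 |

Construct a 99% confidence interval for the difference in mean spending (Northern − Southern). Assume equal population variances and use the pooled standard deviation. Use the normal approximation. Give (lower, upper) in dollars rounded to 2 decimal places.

(-34.06, 155.26)

Pooled variance s_p² = [235·205.3² + 31·83.7²] / (236+32−2) = 38052.5471, so s_p = 195.0706.
SE_diff = s_p·√(1/n₁ + 1/n₂) = 195.0706·√(1/236 + 1/32) = 36.7475.
z* = 2.576; margin = 2.576 × 36.7475 = 94.6616.
Difference = 433.0 − 372.4 = 60.6000.
60.6000 ± 94.6616 → (-34.06, 155.26).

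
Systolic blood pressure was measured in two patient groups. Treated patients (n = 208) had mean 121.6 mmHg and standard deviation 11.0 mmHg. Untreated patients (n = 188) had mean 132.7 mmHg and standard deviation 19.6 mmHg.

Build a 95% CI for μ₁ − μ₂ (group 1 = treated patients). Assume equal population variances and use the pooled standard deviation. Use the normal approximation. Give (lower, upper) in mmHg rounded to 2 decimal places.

(-14.19, -8.01)

Pooled variance s_p² = [207·11.0² + 187·19.6²] / (208+188−2) = 245.9008, so s_p = 15.6812.
SE_diff = s_p·√(1/n₁ + 1/n₂) = 15.6812·√(1/208 + 1/188) = 1.5780.
z* = 1.960; margin = 1.960 × 1.5780 = 3.0929.
Difference = 121.6 − 132.7 = -11.1000.
-11.1000 ± 3.0929 → (-14.19, -8.01).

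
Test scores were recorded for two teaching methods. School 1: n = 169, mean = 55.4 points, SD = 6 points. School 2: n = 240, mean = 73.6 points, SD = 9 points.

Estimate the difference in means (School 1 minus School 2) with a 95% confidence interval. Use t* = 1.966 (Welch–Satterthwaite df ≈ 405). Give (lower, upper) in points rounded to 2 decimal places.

(-19.66, -16.74)

SE₁ = s₁/√n₁ = 6/√169 = 0.4615; SE₂ = 9/√240 = 0.5809.
Independent samples, unequal variances: SE_diff = √(SE₁² + SE₂²) = √(0.21298225 + 0.33744481) = 0.7419.
t* = 1.966, so margin of error = 1.966 × 0.7419 = 1.4586.
Difference in means = 55.4 − 73.6 = -18.2000.
-18.2000 ± 1.4586 → (-19.66, -16.74).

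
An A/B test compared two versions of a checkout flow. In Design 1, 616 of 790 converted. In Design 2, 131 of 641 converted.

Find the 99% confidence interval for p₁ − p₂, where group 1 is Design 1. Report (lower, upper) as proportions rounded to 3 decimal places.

(0.519, 0.631)

First, p̂₁ = 616/790 = 0.7797; p̂₂ = 131/641 = 0.2044.
The two standard errors are √(0.7797×0.2203/790) = 0.01475 and √(0.2044×0.7956/641) = 0.01593.
Because the samples are independent, SE_diff = √(0.01475² + 0.01593²) = 0.02171.
Using z* = 2.576 for 99%, ME = 2.576 × 0.02171 = 0.05592.
p̂₁ − p̂₂ = 0.5753; interval 0.5753 ± 0.05592 gives (0.519, 0.631).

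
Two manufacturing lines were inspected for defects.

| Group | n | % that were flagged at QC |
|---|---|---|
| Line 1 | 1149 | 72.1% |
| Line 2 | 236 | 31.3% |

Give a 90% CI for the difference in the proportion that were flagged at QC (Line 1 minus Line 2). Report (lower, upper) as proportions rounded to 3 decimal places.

(0.354, 0.462)

Each SE is √(p̂(1−p̂)/n): √(0.7210·0.2790/1149) = 0.01323 and √(0.3130·0.6870/236) = 0.03019.
SE(p̂₁ − p̂₂) = √(SE₁² + SE₂²) = √(0.0001750329 + 0.0009114361) = 0.03296, since the two samples are independent.
At 90% confidence z* = 1.645; margin = 1.645 × 0.03296 = 0.05422.
The difference is 0.7210 − 0.3130 = 0.4080, so the interval is 0.4080 ± 0.05422 = (0.354, 0.462).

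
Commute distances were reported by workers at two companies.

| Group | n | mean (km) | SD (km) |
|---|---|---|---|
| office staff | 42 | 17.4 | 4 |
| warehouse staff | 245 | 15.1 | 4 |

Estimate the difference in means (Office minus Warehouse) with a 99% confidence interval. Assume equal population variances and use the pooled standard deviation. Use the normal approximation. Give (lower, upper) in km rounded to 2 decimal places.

s_p = √[((n₁−1)s₁² + (n₂−1)s₂²)/(n₁+n₂−2)] = √[(41·4² + 244·4²)/285] = 4.0000.
SE = 4.0000·√(1/42 + 1/245) = 0.6680.
With z* = 2.576, margin = 2.576 × 0.6680 = 1.7208.
x̄₁ − x̄₂ = 17.4 − 15.1 = 2.3000; interval 2.3000 ± 1.7208 = (0.58, 4.02).

(0.58, 4.02)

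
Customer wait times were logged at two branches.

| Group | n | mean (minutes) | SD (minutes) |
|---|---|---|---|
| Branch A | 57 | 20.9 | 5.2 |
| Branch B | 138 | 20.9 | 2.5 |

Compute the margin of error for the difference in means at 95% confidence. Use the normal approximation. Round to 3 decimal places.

1.413

SE₁ = s₁/√n₁ = 5.2/√57 = 0.6888; SE₂ = 2.5/√138 = 0.2128.
Independent samples, unequal variances: SE_diff = √(SE₁² + SE₂²) = √(0.47444544 + 0.04528384) = 0.7209.
z* = 1.960, so margin of error = 1.960 × 0.7209 = 1.4130.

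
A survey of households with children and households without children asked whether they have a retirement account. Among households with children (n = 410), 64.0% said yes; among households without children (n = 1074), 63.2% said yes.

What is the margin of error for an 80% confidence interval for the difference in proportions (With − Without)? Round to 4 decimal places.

0.0358

SE₁ = √(p̂₁(1−p̂₁)/n₁) = √(0.6400·0.3600/410) = 0.02371; SE₂ = √(0.6320·0.3680/1074) = 0.01472.
Independent samples: SE of the difference = √(SE₁² + SE₂²) = √(0.0005621641 + 0.0002166784) = 0.02791.
z* for 80% confidence is 1.282, so the margin of error is 1.282 × 0.02791 = 0.03578.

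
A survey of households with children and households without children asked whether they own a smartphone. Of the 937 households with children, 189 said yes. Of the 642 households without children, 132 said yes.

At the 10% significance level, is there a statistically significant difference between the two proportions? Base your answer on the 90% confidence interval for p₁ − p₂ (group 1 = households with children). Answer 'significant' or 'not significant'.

not significant

p̂₁ = 189/937 = 0.2017 and p̂₂ = 132/642 = 0.2056.
SE₁ = √(p̂₁(1−p̂₁)/n₁) = √(0.2017·0.7983/937) = 0.01311; SE₂ = √(0.2056·0.7944/642) = 0.01595.
Independent samples: SE of the difference = √(SE₁² + SE₂²) = √(0.0001718721 + 0.0002544025) = 0.02065.
z* for 90% confidence is 1.645, so the margin of error is 1.645 × 0.02065 = 0.03397.
Point estimate p̂₁ − p̂₂ = 0.2017 − 0.2056 = -0.0039.
-0.0039 ± 0.03397 → (-0.03787, 0.03007).
The interval (-0.03787, 0.03007) contains 0, so the difference is not significant.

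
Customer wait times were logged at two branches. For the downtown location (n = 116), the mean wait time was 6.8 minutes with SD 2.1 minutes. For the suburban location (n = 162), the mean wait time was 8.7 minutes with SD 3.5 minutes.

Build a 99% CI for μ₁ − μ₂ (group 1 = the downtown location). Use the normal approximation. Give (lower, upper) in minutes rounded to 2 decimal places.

Per-group SEs: s₁/√n₁ = 2.1/√116 = 0.1950, s₂/√n₂ = 3.5/√162 = 0.2750.
Unpooled SE of the difference: √(0.038025 + 0.075625) = 0.3371.
Margin of error = z* · SE = 2.576 × 0.3371 = 0.8684.
x̄₁ − x̄₂ = 6.8 − 8.7 = -1.9000.
CI: -1.9000 ± 0.8684 = (-2.77, -1.03).

(-2.77, -1.03)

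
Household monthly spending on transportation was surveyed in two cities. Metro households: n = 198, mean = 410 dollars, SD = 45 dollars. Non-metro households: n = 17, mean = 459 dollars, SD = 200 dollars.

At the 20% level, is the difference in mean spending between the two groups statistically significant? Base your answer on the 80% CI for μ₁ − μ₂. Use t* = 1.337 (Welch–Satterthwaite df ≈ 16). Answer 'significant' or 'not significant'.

not significant

Standard errors of each mean: 45/√198 = 3.1980 and 200/√17 = 48.5071.
SE(x̄₁ − x̄₂) = √(3.1980² + 48.5071²) = 48.6124 for independent samples with unequal variances.
With t* = 1.337, the margin is 1.337 × 48.6124 = 64.9948.
x̄₁ − x̄₂ = 410 − 459 = -49.0000; the interval is -49.0000 ± 64.9948 = (-113.9948, 15.9948).
The interval (-113.9948, 15.9948) contains 0, so the difference is not significant.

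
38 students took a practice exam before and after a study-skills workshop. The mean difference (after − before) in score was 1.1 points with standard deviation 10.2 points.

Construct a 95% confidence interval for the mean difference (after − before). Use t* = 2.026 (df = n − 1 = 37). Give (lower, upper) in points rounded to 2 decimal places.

Paired design: SE = s_d/√n = 10.2/√38 = 1.6547.
t* = 2.026; margin of error = 2.026 × 1.6547 = 3.3524.
1.1 ± 3.3524 → (-2.25, 4.45).

(-2.25, 4.45)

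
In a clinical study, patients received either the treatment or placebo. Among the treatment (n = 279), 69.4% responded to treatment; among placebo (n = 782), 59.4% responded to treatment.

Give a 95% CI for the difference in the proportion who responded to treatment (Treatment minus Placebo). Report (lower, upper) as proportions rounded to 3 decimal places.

Each SE is √(p̂(1−p̂)/n): √(0.6940·0.3060/279) = 0.02759 and √(0.5940·0.4060/782) = 0.01756.
SE(p̂₁ − p̂₂) = √(SE₁² + SE₂²) = √(0.0007612081 + 0.0003083536) = 0.03270, since the two samples are independent.
At 95% confidence z* = 1.960; margin = 1.960 × 0.03270 = 0.06409.
The difference is 0.6940 − 0.5940 = 0.1000, so the interval is 0.1000 ± 0.06409 = (0.036, 0.164).

(0.036, 0.164)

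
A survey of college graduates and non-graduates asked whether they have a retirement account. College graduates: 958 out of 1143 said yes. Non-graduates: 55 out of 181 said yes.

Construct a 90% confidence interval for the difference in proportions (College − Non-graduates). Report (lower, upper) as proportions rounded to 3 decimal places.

(0.475, 0.593)

p̂₁ = 958/1143 = 0.8381 and p̂₂ = 55/181 = 0.3039.
SE₁ = √(p̂₁(1−p̂₁)/n₁) = √(0.8381·0.1619/1143) = 0.01090; SE₂ = √(0.3039·0.6961/181) = 0.03419.
Independent samples: SE of the difference = √(SE₁² + SE₂²) = √(0.00011881 + 0.0011689561) = 0.03589.
z* for 90% confidence is 1.645, so the margin of error is 1.645 × 0.03589 = 0.05904.
Point estimate p̂₁ − p̂₂ = 0.8381 − 0.3039 = 0.5342.
0.5342 ± 0.05904 → (0.475, 0.593).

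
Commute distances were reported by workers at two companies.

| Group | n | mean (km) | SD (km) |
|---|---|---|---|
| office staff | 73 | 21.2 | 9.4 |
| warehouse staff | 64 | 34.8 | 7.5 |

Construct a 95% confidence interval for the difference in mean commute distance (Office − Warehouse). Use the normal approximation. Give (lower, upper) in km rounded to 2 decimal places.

(-16.43, -10.77)

Standard errors of each mean: 9.4/√73 = 1.1002 and 7.5/√64 = 0.9375.
SE(x̄₁ − x̄₂) = √(1.1002² + 0.9375²) = 1.4455 for independent samples with unequal variances.
With z* = 1.960, the margin is 1.960 × 1.4455 = 2.8332.
x̄₁ − x̄₂ = 21.2 − 34.8 = -13.6000; the interval is -13.6000 ± 2.8332 = (-16.43, -10.77).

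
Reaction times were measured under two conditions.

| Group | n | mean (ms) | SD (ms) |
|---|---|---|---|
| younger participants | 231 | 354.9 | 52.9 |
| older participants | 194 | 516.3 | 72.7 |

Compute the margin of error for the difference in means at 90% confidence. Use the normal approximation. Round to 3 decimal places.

SE₁ = s₁/√n₁ = 52.9/√231 = 3.4806; SE₂ = 72.7/√194 = 5.2196.
Independent samples, unequal variances: SE_diff = √(SE₁² + SE₂²) = √(12.11457636 + 27.24422416) = 6.2737.
z* = 1.645, so margin of error = 1.645 × 6.2737 = 10.3202.

10.320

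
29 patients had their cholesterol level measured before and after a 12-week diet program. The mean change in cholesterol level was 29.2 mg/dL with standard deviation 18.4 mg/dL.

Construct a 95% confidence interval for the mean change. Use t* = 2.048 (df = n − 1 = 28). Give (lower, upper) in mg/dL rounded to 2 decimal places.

(22.20, 36.20)

Paired design: SE = s_d/√n = 18.4/√29 = 3.4168.
t* = 2.048; margin of error = 2.048 × 3.4168 = 6.9976.
29.2 ± 6.9976 → (22.20, 36.20).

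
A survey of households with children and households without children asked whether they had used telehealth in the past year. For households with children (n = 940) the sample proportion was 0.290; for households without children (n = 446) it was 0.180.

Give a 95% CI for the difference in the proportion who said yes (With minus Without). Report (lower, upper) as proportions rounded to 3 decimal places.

SE₁ = √(p̂₁(1−p̂₁)/n₁) = √(0.2900·0.7100/940) = 0.01480; SE₂ = √(0.1800·0.8200/446) = 0.01819.
Independent samples: SE of the difference = √(SE₁² + SE₂²) = √(0.00021904 + 0.0003308761) = 0.02345.
z* for 95% confidence is 1.960, so the margin of error is 1.960 × 0.02345 = 0.04596.
Point estimate p̂₁ − p̂₂ = 0.2900 − 0.1800 = 0.1100.
0.1100 ± 0.04596 → (0.064, 0.156).

(0.064, 0.156)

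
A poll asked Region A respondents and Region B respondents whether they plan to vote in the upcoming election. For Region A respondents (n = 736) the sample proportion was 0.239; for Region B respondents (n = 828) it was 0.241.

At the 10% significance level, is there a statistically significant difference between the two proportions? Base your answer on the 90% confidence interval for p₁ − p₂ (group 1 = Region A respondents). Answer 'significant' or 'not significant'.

SE₁ = √(p̂₁(1−p̂₁)/n₁) = √(0.2390·0.7610/736) = 0.01572; SE₂ = √(0.2410·0.7590/828) = 0.01486.
Independent samples: SE of the difference = √(SE₁² + SE₂²) = √(0.0002471184 + 0.0002208196) = 0.02163.
z* for 90% confidence is 1.645, so the margin of error is 1.645 × 0.02163 = 0.03558.
Point estimate p̂₁ − p̂₂ = 0.2390 − 0.2410 = -0.0020.
-0.0020 ± 0.03558 → (-0.03758, 0.03358).
The interval (-0.03758, 0.03358) contains 0, so the difference is not significant.

not significant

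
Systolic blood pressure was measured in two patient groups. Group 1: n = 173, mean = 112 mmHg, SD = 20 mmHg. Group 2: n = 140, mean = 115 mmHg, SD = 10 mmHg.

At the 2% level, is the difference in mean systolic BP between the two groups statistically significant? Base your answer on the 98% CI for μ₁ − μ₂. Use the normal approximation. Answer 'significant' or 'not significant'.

not significant

SE₁ = s₁/√n₁ = 20/√173 = 1.5206; SE₂ = 10/√140 = 0.8452.
Independent samples, unequal variances: SE_diff = √(SE₁² + SE₂²) = √(2.31222436 + 0.71436304) = 1.7397.
z* = 2.326, so margin of error = 2.326 × 1.7397 = 4.0465.
Difference in means = 112 − 115 = -3.0000.
-3.0000 ± 4.0465 → (-7.0465, 1.0465).
The interval (-7.0465, 1.0465) contains 0, so the difference is not significant.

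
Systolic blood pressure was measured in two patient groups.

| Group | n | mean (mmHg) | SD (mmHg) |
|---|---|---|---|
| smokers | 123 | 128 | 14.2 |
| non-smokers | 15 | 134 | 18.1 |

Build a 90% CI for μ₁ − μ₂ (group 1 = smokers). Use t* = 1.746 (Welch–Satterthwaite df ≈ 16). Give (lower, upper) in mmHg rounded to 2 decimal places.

(-14.46, 2.46)

Standard errors of each mean: 14.2/√123 = 1.2804 and 18.1/√15 = 4.6734.
SE(x̄₁ − x̄₂) = √(1.2804² + 4.6734²) = 4.8456 for independent samples with unequal variances.
With t* = 1.746, the margin is 1.746 × 4.8456 = 8.4604.
x̄₁ − x̄₂ = 128 − 134 = -6.0000; the interval is -6.0000 ± 8.4604 = (-14.46, 2.46).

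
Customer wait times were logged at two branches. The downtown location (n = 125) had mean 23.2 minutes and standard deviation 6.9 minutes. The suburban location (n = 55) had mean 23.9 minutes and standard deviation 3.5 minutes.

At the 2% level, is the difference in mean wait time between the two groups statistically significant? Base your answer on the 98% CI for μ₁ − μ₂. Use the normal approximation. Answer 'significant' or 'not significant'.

not significant

SE₁ = s₁/√n₁ = 6.9/√125 = 0.6172; SE₂ = 3.5/√55 = 0.4719.
Independent samples, unequal variances: SE_diff = √(SE₁² + SE₂²) = √(0.38093584 + 0.22268961) = 0.7769.
z* = 2.326, so margin of error = 2.326 × 0.7769 = 1.8071.
Difference in means = 23.2 − 23.9 = -0.7000.
-0.7000 ± 1.8071 → (-2.5071, 1.1071).
The interval (-2.5071, 1.1071) contains 0, so the difference is not significant.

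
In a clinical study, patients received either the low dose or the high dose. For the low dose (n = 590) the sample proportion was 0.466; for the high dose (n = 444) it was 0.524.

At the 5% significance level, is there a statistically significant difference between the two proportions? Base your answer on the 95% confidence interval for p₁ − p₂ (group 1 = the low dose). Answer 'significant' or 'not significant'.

not significant

The two standard errors are √(0.4660×0.5340/590) = 0.02054 and √(0.5240×0.4760/444) = 0.02370.
Because the samples are independent, SE_diff = √(0.02054² + 0.02370²) = 0.03136.
Using z* = 1.960 for 95%, ME = 1.960 × 0.03136 = 0.06147.
p̂₁ − p̂₂ = -0.0580; interval -0.0580 ± 0.06147 gives (-0.11947, 0.00347).
The interval (-0.11947, 0.00347) contains 0, so the difference is not significant.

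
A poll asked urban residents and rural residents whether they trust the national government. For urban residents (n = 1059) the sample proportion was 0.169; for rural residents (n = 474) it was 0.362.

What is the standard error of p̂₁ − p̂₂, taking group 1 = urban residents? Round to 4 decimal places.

0.0249

SE₁ = √(p̂₁(1−p̂₁)/n₁) = √(0.1690·0.8310/1059) = 0.01152; SE₂ = √(0.3620·0.6380/474) = 0.02207.
Independent samples: SE of the difference = √(SE₁² + SE₂²) = √(0.0001327104 + 0.0004870849) = 0.02490.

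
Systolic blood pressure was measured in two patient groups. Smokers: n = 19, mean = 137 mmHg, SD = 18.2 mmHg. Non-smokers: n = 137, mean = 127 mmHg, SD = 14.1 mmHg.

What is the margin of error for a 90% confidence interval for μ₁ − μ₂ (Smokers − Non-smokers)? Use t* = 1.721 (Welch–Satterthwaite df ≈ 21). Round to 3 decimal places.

7.479

Per-group SEs: s₁/√n₁ = 18.2/√19 = 4.1754, s₂/√n₂ = 14.1/√137 = 1.2046.
Unpooled SE of the difference: √(17.43396516 + 1.45106116) = 4.3457.
Margin of error = t* · SE = 1.721 × 4.3457 = 7.4789.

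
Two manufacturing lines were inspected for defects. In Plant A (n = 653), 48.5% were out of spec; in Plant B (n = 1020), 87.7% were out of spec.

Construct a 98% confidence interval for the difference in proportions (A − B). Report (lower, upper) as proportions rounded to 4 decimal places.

SE₁ = √(p̂₁(1−p̂₁)/n₁) = √(0.4850·0.5150/653) = 0.01956; SE₂ = √(0.8770·0.1230/1020) = 0.01028.
Independent samples: SE of the difference = √(SE₁² + SE₂²) = √(0.0003825936 + 0.0001056784) = 0.02210.
z* for 98% confidence is 2.326, so the margin of error is 2.326 × 0.02210 = 0.05140.
Point estimate p̂₁ − p̂₂ = 0.4850 − 0.8770 = -0.3920.
-0.3920 ± 0.05140 → (-0.4434, -0.3406).

(-0.4434, -0.3406)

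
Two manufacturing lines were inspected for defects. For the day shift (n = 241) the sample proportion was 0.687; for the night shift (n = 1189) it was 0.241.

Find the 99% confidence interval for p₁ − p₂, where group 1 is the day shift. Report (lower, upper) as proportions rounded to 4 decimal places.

SE₁ = √(p̂₁(1−p̂₁)/n₁) = √(0.6870·0.3130/241) = 0.02987; SE₂ = √(0.2410·0.7590/1189) = 0.01240.
Independent samples: SE of the difference = √(SE₁² + SE₂²) = √(0.0008922169 + 0.00015376) = 0.03234.
z* for 99% confidence is 2.576, so the margin of error is 2.576 × 0.03234 = 0.08331.
Point estimate p̂₁ − p̂₂ = 0.6870 − 0.2410 = 0.4460.
0.4460 ± 0.08331 → (0.3627, 0.5293).

(0.3627, 0.5293)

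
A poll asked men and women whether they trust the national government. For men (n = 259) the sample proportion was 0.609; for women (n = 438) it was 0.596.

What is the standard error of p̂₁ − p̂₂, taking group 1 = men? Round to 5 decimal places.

0.03833

The two standard errors are √(0.6090×0.3910/259) = 0.03032 and √(0.5960×0.4040/438) = 0.02345.
Because the samples are independent, SE_diff = √(0.03032² + 0.02345²) = 0.03833.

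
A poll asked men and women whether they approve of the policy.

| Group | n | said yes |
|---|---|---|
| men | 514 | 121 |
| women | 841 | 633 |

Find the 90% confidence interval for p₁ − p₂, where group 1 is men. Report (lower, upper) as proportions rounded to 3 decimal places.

(-0.557, -0.478)

p̂₁ = 121/514 = 0.2354 and p̂₂ = 633/841 = 0.7527.
SE₁ = √(p̂₁(1−p̂₁)/n₁) = √(0.2354·0.7646/514) = 0.01871; SE₂ = √(0.7527·0.2473/841) = 0.01488.
Independent samples: SE of the difference = √(SE₁² + SE₂²) = √(0.0003500641 + 0.0002214144) = 0.02391.
z* for 90% confidence is 1.645, so the margin of error is 1.645 × 0.02391 = 0.03933.
Point estimate p̂₁ − p̂₂ = 0.2354 − 0.7527 = -0.5173.
-0.5173 ± 0.03933 → (-0.557, -0.478).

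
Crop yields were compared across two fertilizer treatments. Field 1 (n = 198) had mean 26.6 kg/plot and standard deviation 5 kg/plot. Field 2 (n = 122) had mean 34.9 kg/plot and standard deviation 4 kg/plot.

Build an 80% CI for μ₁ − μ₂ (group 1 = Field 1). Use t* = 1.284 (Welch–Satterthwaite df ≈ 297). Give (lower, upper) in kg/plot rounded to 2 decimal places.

(-8.95, -7.65)

Per-group SEs: s₁/√n₁ = 5/√198 = 0.3553, s₂/√n₂ = 4/√122 = 0.3621.
Unpooled SE of the difference: √(0.12623809 + 0.13111641) = 0.5073.
Margin of error = t* · SE = 1.284 × 0.5073 = 0.6514.
x̄₁ − x̄₂ = 26.6 − 34.9 = -8.3000.
CI: -8.3000 ± 0.6514 = (-8.95, -7.65).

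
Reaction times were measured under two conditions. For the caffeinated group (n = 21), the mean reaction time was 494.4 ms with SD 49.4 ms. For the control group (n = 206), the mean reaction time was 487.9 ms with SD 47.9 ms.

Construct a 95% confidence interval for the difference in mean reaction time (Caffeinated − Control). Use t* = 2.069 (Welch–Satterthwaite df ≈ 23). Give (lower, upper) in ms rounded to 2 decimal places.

Standard errors of each mean: 49.4/√21 = 10.7800 and 47.9/√206 = 3.3374.
SE(x̄₁ − x̄₂) = √(10.7800² + 3.3374²) = 11.2848 for independent samples with unequal variances.
With t* = 2.069, the margin is 2.069 × 11.2848 = 23.3483.
x̄₁ − x̄₂ = 494.4 − 487.9 = 6.5000; the interval is 6.5000 ± 23.3483 = (-16.85, 29.85).

(-16.85, 29.85)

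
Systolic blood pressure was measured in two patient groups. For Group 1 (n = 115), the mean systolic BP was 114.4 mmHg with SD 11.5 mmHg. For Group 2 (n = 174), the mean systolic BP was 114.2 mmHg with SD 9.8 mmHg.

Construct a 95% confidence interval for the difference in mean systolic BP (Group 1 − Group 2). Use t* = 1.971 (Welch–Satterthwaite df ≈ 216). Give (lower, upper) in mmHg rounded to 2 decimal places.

Standard errors of each mean: 11.5/√115 = 1.0724 and 9.8/√174 = 0.7429.
SE(x̄₁ − x̄₂) = √(1.0724² + 0.7429²) = 1.3046 for independent samples with unequal variances.
With t* = 1.971, the margin is 1.971 × 1.3046 = 2.5714.
x̄₁ − x̄₂ = 114.4 − 114.2 = 0.2000; the interval is 0.2000 ± 2.5714 = (-2.37, 2.77).

(-2.37, 2.77)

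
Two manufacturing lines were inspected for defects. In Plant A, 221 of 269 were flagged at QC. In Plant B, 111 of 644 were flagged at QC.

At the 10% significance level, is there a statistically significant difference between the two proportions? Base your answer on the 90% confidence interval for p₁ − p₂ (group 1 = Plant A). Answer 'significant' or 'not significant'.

First, p̂₁ = 221/269 = 0.8216; p̂₂ = 111/644 = 0.1724.
The two standard errors are √(0.8216×0.1784/269) = 0.02334 and √(0.1724×0.8276/644) = 0.01488.
Because the samples are independent, SE_diff = √(0.02334² + 0.01488²) = 0.02768.
Using z* = 1.645 for 90%, ME = 1.645 × 0.02768 = 0.04553.
p̂₁ − p̂₂ = 0.6492; interval 0.6492 ± 0.04553 gives (0.60367, 0.69473).
The interval (0.60367, 0.69473) does not contain 0, so the difference is significant.

significant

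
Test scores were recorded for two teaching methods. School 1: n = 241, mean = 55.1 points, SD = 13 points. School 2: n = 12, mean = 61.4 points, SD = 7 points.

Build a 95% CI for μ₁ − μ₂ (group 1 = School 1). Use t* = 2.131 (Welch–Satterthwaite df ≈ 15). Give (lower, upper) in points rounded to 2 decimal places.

Standard errors of each mean: 13/√241 = 0.8374 and 7/√12 = 2.0207.
SE(x̄₁ − x̄₂) = √(0.8374² + 2.0207²) = 2.1873 for independent samples with unequal variances.
With t* = 2.131, the margin is 2.131 × 2.1873 = 4.6611.
x̄₁ − x̄₂ = 55.1 − 61.4 = -6.3000; the interval is -6.3000 ± 4.6611 = (-10.96, -1.64).

(-10.96, -1.64)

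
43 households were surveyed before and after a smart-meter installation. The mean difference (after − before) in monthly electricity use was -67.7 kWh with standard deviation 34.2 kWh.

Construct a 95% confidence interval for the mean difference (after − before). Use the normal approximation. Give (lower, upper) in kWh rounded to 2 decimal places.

(-77.92, -57.48)

Paired design: SE = s_d/√n = 34.2/√43 = 5.2155.
z* = 1.960; margin of error = 1.960 × 5.2155 = 10.2224.
-67.7 ± 10.2224 → (-77.92, -57.48).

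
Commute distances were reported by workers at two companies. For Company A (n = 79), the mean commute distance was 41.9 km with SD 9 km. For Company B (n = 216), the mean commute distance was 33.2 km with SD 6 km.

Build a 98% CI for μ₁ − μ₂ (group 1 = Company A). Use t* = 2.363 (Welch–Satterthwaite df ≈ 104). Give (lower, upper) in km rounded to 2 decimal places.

(6.12, 11.28)

SE₁ = s₁/√n₁ = 9/√79 = 1.0126; SE₂ = 6/√216 = 0.4082.
Independent samples, unequal variances: SE_diff = √(SE₁² + SE₂²) = √(1.02535876 + 0.16662724) = 1.0918.
t* = 2.363, so margin of error = 2.363 × 1.0918 = 2.5799.
Difference in means = 41.9 − 33.2 = 8.7000.
8.7000 ± 2.5799 → (6.12, 11.28).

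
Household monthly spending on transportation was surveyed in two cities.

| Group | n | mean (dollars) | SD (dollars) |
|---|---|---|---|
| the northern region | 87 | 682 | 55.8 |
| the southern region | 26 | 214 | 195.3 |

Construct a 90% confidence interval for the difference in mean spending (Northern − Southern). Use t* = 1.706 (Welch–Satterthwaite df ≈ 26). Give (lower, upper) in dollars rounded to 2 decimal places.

(401.87, 534.13)

SE₁ = s₁/√n₁ = 55.8/√87 = 5.9824; SE₂ = 195.3/√26 = 38.3015.
Independent samples, unequal variances: SE_diff = √(SE₁² + SE₂²) = √(35.78910976 + 1467.00490225) = 38.7659.
t* = 1.706, so margin of error = 1.706 × 38.7659 = 66.1346.
Difference in means = 682 − 214 = 468.0000.
468.0000 ± 66.1346 → (401.87, 534.13).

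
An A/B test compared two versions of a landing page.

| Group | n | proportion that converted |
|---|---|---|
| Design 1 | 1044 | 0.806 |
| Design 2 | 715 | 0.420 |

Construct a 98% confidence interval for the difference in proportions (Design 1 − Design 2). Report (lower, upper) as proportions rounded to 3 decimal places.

SE₁ = √(p̂₁(1−p̂₁)/n₁) = √(0.8060·0.1940/1044) = 0.01224; SE₂ = √(0.4200·0.5800/715) = 0.01846.
Independent samples: SE of the difference = √(SE₁² + SE₂²) = √(0.0001498176 + 0.0003407716) = 0.02215.
z* for 98% confidence is 2.326, so the margin of error is 2.326 × 0.02215 = 0.05152.
Point estimate p̂₁ − p̂₂ = 0.8060 − 0.4200 = 0.3860.
0.3860 ± 0.05152 → (0.334, 0.438).

(0.334, 0.438)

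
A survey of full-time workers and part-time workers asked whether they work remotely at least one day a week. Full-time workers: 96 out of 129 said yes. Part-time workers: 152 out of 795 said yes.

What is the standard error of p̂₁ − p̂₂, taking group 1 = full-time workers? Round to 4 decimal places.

p̂₁ = 96/129 = 0.7442 and p̂₂ = 152/795 = 0.1912.
SE₁ = √(p̂₁(1−p̂₁)/n₁) = √(0.7442·0.2558/129) = 0.03841; SE₂ = √(0.1912·0.8088/795) = 0.01395.
Independent samples: SE of the difference = √(SE₁² + SE₂²) = √(0.0014753281 + 0.0001946025) = 0.04086.

0.0409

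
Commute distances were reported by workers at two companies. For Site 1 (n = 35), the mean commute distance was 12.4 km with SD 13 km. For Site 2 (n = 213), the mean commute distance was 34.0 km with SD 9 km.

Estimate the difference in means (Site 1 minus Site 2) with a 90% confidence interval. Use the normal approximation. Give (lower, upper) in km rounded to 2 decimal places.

Per-group SEs: s₁/√n₁ = 13/√35 = 2.1974, s₂/√n₂ = 9/√213 = 0.6167.
Unpooled SE of the difference: √(4.82856676 + 0.38031889) = 2.2823.
Margin of error = z* · SE = 1.645 × 2.2823 = 3.7544.
x̄₁ − x̄₂ = 12.4 − 34.0 = -21.6000.
CI: -21.6000 ± 3.7544 = (-25.35, -17.85).

(-25.35, -17.85)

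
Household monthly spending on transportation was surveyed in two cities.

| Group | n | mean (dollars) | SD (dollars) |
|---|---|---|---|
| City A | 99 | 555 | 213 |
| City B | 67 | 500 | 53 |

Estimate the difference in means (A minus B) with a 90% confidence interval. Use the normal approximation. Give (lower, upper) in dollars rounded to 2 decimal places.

SE₁ = s₁/√n₁ = 213/√99 = 21.4073; SE₂ = 53/√67 = 6.4750.
Independent samples, unequal variances: SE_diff = √(SE₁² + SE₂²) = √(458.27249329 + 41.925625) = 22.3651.
z* = 1.645, so margin of error = 1.645 × 22.3651 = 36.7906.
Difference in means = 555 − 500 = 55.0000.
55.0000 ± 36.7906 → (18.21, 91.79).

(18.21, 91.79)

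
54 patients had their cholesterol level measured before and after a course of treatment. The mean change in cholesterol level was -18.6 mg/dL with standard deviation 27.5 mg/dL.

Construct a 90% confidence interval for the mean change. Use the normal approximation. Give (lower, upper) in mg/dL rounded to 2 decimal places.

(-24.76, -12.44)

Paired design: SE = s_d/√n = 27.5/√54 = 3.7423.
z* = 1.645; margin of error = 1.645 × 3.7423 = 6.1561.
-18.6 ± 6.1561 → (-24.76, -12.44).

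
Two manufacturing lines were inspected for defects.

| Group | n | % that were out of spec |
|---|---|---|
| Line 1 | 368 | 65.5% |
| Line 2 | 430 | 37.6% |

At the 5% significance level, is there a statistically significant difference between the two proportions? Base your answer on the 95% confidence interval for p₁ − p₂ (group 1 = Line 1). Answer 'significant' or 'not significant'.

Each SE is √(p̂(1−p̂)/n): √(0.6550·0.3450/368) = 0.02478 and √(0.3760·0.6240/430) = 0.02336.
SE(p̂₁ − p̂₂) = √(SE₁² + SE₂²) = √(0.0006140484 + 0.0005456896) = 0.03405, since the two samples are independent.
At 95% confidence z* = 1.960; margin = 1.960 × 0.03405 = 0.06674.
The difference is 0.6550 − 0.3760 = 0.2790, so the interval is 0.2790 ± 0.06674 = (0.21226, 0.34574).
The interval (0.21226, 0.34574) does not contain 0, so the difference is significant.

significant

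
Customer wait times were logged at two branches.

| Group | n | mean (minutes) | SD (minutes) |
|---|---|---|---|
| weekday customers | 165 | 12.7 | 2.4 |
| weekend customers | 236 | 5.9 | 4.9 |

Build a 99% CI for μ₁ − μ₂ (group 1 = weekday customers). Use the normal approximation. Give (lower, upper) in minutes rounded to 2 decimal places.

Per-group SEs: s₁/√n₁ = 2.4/√165 = 0.1868, s₂/√n₂ = 4.9/√236 = 0.3190.
Unpooled SE of the difference: √(0.03489424 + 0.101761) = 0.3697.
Margin of error = z* · SE = 2.576 × 0.3697 = 0.9523.
x̄₁ − x̄₂ = 12.7 − 5.9 = 6.8000.
CI: 6.8000 ± 0.9523 = (5.85, 7.75).

(5.85, 7.75)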